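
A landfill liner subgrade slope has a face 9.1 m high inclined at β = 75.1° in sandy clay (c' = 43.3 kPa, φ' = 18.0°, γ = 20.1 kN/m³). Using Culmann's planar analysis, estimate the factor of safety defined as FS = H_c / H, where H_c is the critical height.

FS = 1.91

H_c = (4c'/γ) · sinβ cosφ' / [1 − cos(β − φ')]
    = (4·43.3/20.1) · sin75.1°·cos18.0° / [1 − cos57.1°]
    = 8.617 · 0.9191 / 0.4568 = 17.34 m
FS = H_c / H = 17.34 / 9.1 = 1.905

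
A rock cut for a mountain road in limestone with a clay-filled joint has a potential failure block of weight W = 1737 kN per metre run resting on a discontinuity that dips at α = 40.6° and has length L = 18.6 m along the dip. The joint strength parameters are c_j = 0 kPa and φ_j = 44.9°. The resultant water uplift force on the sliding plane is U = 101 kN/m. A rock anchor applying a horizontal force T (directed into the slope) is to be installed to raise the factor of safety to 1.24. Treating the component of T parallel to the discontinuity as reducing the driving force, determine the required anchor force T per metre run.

T = 118 kN/m

Resolving forces along and normal to the sliding plane, with the horizontal anchor force T adding T·sinα to the effective normal force and T·cosα acting up the plane against the driving force:
FS = [c_jL + (W cosα − U + T sinα) tanφ_j] / [W sinα − T cosα]
Without the anchor: N' = 1217.9 kN/m, driving T_d = 1130.4 kN/m, resisting R = 0·18.6 + 1217.9·tan44.9° = 1213.6 kN/m, FS = 1.07.
Setting FS = 1.24 and solving for T:
1.24·(1130.4 − T cos40.6°) = 1213.6 + T sin40.6°·tan44.9°
T·(sin40.6°·tan44.9° + 1.24·cos40.6°) = 1.24·1130.4 − 1213.6
T·(0.6508·0.9965 + 1.24·0.7593) = 1401.7 − 1213.6 = 188.1
T·1.5900 = 188.1
T = 118.3 kN/m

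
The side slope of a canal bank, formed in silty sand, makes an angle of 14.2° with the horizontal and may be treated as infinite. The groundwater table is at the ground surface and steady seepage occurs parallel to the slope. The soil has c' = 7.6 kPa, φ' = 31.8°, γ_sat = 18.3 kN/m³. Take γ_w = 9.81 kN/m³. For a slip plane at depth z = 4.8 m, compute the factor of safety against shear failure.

FS = 1.50

With seepage parallel to the slope and the water table at the surface, the effective normal stress on the slip plane uses the buoyant unit weight γ' = γ_sat − γ_w while the driving shear stress uses γ_sat:
FS = [c' + γ' z cos²β tanφ'] / [γ_sat z sinβ cosβ]
γ' = 18.3 − 9.81 = 8.49 kN/m³
Numerator = 7.6 + 8.49·4.8·cos²14.2°·tan31.8° = 7.6 + 8.49·4.8·0.9398·0.6200 = 31.347 kPa
Denominator = 18.3·4.8·sin14.2°·cos14.2° = 18.3·4.8·0.2453·0.9694 = 20.889 kPa
FS = 31.347 / 20.889 = 1.501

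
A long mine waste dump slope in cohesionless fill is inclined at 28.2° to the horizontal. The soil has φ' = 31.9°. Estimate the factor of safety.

For a dry cohesionless infinite slope the factor of safety is FS = tanφ' / tanβ.
FS = tan31.9° / tan28.2° = 0.6224 / 0.5362 = 1.161

FS = 1.16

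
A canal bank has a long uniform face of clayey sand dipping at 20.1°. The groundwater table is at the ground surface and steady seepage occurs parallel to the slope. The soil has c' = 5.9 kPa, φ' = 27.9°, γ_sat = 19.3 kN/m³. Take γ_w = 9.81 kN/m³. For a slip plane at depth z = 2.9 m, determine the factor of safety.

FS = 1.04

With seepage parallel to the slope and the water table at the surface, the effective normal stress on the slip plane uses the buoyant unit weight γ' = γ_sat − γ_w while the driving shear stress uses γ_sat:
FS = [c' + γ' z cos²β tanφ'] / [γ_sat z sinβ cosβ]
γ' = 19.3 − 9.81 = 9.49 kN/m³
Numerator = 5.9 + 9.49·2.9·cos²20.1°·tan27.9° = 5.9 + 9.49·2.9·0.8819·0.5295 = 18.751 kPa
Denominator = 19.3·2.9·sin20.1°·cos20.1° = 19.3·2.9·0.3437·0.9391 = 18.063 kPa
FS = 18.751 / 18.063 = 1.038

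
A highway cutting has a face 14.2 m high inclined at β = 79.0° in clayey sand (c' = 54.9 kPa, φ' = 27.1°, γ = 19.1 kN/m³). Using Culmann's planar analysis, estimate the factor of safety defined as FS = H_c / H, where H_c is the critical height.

H_c = (4c'/γ) · sinβ cosφ' / [1 − cos(β − φ')]
    = (4·54.9/19.1) · sin79.0°·cos27.1° / [1 − cos51.9°]
    = 11.497 · 0.8739 / 0.3830 = 26.24 m
FS = H_c / H = 26.24 / 14.2 = 1.848

FS = 1.85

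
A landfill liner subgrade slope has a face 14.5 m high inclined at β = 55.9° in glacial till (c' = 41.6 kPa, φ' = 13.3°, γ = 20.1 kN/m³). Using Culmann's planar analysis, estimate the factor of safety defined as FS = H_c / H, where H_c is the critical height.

H_c = (4c'/γ) · sinβ cosφ' / [1 − cos(β − φ')]
    = (4·41.6/20.1) · sin55.9°·cos13.3° / [1 − cos42.6°]
    = 8.279 · 0.8059 / 0.2639 = 25.28 m
FS = H_c / H = 25.28 / 14.5 = 1.743

FS = 1.74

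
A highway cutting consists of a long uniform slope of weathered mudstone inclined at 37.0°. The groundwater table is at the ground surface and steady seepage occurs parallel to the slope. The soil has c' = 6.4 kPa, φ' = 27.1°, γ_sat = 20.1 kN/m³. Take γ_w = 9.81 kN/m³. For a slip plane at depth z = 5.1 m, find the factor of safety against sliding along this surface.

FS = 0.48

With seepage parallel to the slope and the water table at the surface, the effective normal stress on the slip plane uses the buoyant unit weight γ' = γ_sat − γ_w while the driving shear stress uses γ_sat:
FS = [c' + γ' z cos²β tanφ'] / [γ_sat z sinβ cosβ]
γ' = 20.1 − 9.81 = 10.29 kN/m³
Numerator = 6.4 + 10.29·5.1·cos²37.0°·tan27.1° = 6.4 + 10.29·5.1·0.6378·0.5117 = 23.529 kPa
Denominator = 20.1·5.1·sin37.0°·cos37.0° = 20.1·5.1·0.6018·0.7986 = 49.269 kPa
FS = 23.529 / 49.269 = 0.478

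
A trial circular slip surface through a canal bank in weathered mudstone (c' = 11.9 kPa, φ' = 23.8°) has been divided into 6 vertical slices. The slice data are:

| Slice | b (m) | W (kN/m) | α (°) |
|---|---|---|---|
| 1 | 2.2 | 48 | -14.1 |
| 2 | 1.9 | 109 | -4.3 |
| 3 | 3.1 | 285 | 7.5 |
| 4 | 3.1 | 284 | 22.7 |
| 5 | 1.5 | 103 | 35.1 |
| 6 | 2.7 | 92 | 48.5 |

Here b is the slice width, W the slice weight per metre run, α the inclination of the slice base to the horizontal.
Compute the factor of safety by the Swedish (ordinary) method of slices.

Ordinary method of slices: FS = Σ[c'·Δl_i + (W_i cosα_i)·tanφ'] / Σ W_i sinα_i, with Δl_i = b_i / cosα_i.
Slice 1: Δl = 2.2/cos(-14.1°) = 2.268 m; N'_1 = 48·cos(-14.1°) = 46.6; c'Δl = 26.99; W sinα = -11.7
Slice 2: Δl = 1.9/cos(-4.3°) = 1.905 m; N'_2 = 109·cos(-4.3°) = 108.7; c'Δl = 22.67; W sinα = -8.2
Slice 3: Δl = 3.1/cos7.5° = 3.127 m; N'_3 = 285·cos7.5° = 282.6; c'Δl = 37.21; W sinα = 37.2
Slice 4: Δl = 3.1/cos22.7° = 3.360 m; N'_4 = 284·cos22.7° = 262.0; c'Δl = 39.99; W sinα = 109.6
Slice 5: Δl = 1.5/cos35.1° = 1.833 m; N'_5 = 103·cos35.1° = 84.3; c'Δl = 21.82; W sinα = 59.2
Slice 6: Δl = 2.7/cos48.5° = 4.075 m; N'_6 = 92·cos48.5° = 61.0; c'Δl = 48.49; W sinα = 68.9
Σc'Δl = 197.2 kN/m; ΣN' = 845.0 kN/m; ΣW sinα = 255.1 kN/m
Resisting = 197.2 + 845.0·tan23.8° = 197.2 + 372.7 = 569.9 kN/m
FS = 569.9 / 255.1 = 2.234

FS = 2.23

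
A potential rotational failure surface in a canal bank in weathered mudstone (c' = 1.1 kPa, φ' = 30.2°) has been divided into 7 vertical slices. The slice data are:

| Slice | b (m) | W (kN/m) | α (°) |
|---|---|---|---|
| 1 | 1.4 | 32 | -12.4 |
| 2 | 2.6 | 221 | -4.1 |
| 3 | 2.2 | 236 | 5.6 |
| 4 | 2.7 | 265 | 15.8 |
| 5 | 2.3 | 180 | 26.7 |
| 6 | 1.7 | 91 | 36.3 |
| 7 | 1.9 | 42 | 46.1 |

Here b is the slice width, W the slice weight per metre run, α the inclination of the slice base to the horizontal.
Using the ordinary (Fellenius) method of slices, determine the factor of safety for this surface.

Ordinary method of slices: FS = Σ[c'·Δl_i + (W_i cosα_i)·tanφ'] / Σ W_i sinα_i, with Δl_i = b_i / cosα_i.
Slice 1: Δl = 1.4/cos(-12.4°) = 1.433 m; N'_1 = 32·cos(-12.4°) = 31.3; c'Δl = 1.58; W sinα = -6.9
Slice 2: Δl = 2.6/cos(-4.1°) = 2.607 m; N'_2 = 221·cos(-4.1°) = 220.4; c'Δl = 2.87; W sinα = -15.8
Slice 3: Δl = 2.2/cos5.6° = 2.211 m; N'_3 = 236·cos5.6° = 234.9; c'Δl = 2.43; W sinα = 23.0
Slice 4: Δl = 2.7/cos15.8° = 2.806 m; N'_4 = 265·cos15.8° = 255.0; c'Δl = 3.09; W sinα = 72.2
Slice 5: Δl = 2.3/cos26.7° = 2.575 m; N'_5 = 180·cos26.7° = 160.8; c'Δl = 2.83; W sinα = 80.9
Slice 6: Δl = 1.7/cos36.3° = 2.109 m; N'_6 = 91·cos36.3° = 73.3; c'Δl = 2.32; W sinα = 53.9
Slice 7: Δl = 1.9/cos46.1° = 2.740 m; N'_7 = 42·cos46.1° = 29.1; c'Δl = 3.01; W sinα = 30.3
Σc'Δl = 18.1 kN/m; ΣN' = 1004.8 kN/m; ΣW sinα = 237.5 kN/m
Resisting = 18.1 + 1004.8·tan30.2° = 18.1 + 584.8 = 602.9 kN/m
FS = 602.9 / 237.5 = 2.538

FS = 2.54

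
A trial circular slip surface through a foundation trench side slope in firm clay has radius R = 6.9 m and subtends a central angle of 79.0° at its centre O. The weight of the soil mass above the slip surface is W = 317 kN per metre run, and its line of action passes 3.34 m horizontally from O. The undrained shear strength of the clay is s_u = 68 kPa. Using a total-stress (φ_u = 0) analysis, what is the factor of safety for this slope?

FS = 4.22

Taking moments about the centre O, the resisting moment is provided by the undrained shear strength acting along the arc:
Arc length L_a = R·θ = 6.9·(79.0°·π/180) = 6.9·1.3788 = 9.51 m
M_R = s_u·L_a·R = 68·9.51·6.9 = 4463.9 kN·m/m
M_D = W·d = 317·3.34 = 1058.8 kN·m/m
FS = M_R / M_D = 4463.9 / 1058.8 = 4.216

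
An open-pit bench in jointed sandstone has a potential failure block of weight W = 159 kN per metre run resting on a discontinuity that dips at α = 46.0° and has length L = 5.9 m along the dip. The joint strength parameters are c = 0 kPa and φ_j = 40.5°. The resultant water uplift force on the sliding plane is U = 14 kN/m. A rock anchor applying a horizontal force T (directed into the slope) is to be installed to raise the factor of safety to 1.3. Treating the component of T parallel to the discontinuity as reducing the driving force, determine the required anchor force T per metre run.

T = 44 kN/m

Resolving forces along and normal to the sliding plane, with the horizontal anchor force T adding T·sinα to the effective normal force and T·cosα acting up the plane against the driving force:
FS = [cL + (W cosα − U + T sinα) tanφ_j] / [W sinα − T cosα]
Without the anchor: N' = 96.5 kN/m, driving T_d = 114.4 kN/m, resisting R = 0·5.9 + 96.5·tan40.5° = 82.4 kN/m, FS = 0.72.
Setting FS = 1.3 and solving for T:
1.3·(114.4 − T cos46.0°) = 82.4 + T sin46.0°·tan40.5°
T·(sin46.0°·tan40.5° + 1.3·cos46.0°) = 1.3·114.4 − 82.4
T·(0.7193·0.8541 + 1.3·0.6947) = 148.7 − 82.4 = 66.3
T·1.5174 = 66.3
T = 43.7 kN/m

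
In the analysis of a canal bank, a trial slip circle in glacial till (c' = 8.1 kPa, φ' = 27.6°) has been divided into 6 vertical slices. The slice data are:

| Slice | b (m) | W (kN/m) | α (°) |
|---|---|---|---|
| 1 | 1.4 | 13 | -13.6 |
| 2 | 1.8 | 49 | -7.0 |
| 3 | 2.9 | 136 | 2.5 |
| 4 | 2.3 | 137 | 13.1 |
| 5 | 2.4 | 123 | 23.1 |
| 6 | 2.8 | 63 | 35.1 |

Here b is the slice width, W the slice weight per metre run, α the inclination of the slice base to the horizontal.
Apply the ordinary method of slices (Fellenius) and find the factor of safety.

Ordinary method of slices: FS = Σ[c'·Δl_i + (W_i cosα_i)·tanφ'] / Σ W_i sinα_i, with Δl_i = b_i / cosα_i.
Slice 1: Δl = 1.4/cos(-13.6°) = 1.440 m; N'_1 = 13·cos(-13.6°) = 12.6; c'Δl = 11.67; W sinα = -3.1
Slice 2: Δl = 1.8/cos(-7.0°) = 1.814 m; N'_2 = 49·cos(-7.0°) = 48.6; c'Δl = 14.69; W sinα = -6.0
Slice 3: Δl = 2.9/cos2.5° = 2.903 m; N'_3 = 136·cos2.5° = 135.9; c'Δl = 23.51; W sinα = 5.9
Slice 4: Δl = 2.3/cos13.1° = 2.361 m; N'_4 = 137·cos13.1° = 133.4; c'Δl = 19.13; W sinα = 31.1
Slice 5: Δl = 2.4/cos23.1° = 2.609 m; N'_5 = 123·cos23.1° = 113.1; c'Δl = 21.13; W sinα = 48.3
Slice 6: Δl = 2.8/cos35.1° = 3.422 m; N'_6 = 63·cos35.1° = 51.5; c'Δl = 27.72; W sinα = 36.2
Σc'Δl = 117.9 kN/m; ΣN' = 495.3 kN/m; ΣW sinα = 112.4 kN/m
Resisting = 117.9 + 495.3·tan27.6° = 117.9 + 258.9 = 376.8 kN/m
FS = 376.8 / 112.4 = 3.351

FS = 3.35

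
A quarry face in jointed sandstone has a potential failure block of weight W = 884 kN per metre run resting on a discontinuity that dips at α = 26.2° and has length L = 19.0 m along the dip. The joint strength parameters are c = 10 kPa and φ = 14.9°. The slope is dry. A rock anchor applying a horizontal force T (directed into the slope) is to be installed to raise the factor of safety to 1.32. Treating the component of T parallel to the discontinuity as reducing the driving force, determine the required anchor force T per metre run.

Resolving forces along and normal to the sliding plane, with the horizontal anchor force T adding T·sinα to the effective normal force and T·cosα acting up the plane against the driving force:
FS = [cL + (W cosα + T sinα) tanφ] / [W sinα − T cosα]
Without the anchor: N' = 793.2 kN/m, driving T_d = 390.3 kN/m, resisting R = 10·19.0 + 793.2·tan14.9° = 401.0 kN/m, FS = 1.03.
Setting FS = 1.32 and solving for T:
1.32·(390.3 − T cos26.2°) = 401.0 + T sin26.2°·tan14.9°
T·(sin26.2°·tan14.9° + 1.32·cos26.2°) = 1.32·390.3 − 401.0
T·(0.4415·0.2661 + 1.32·0.8973) = 515.2 − 401.0 = 114.1
T·1.3019 = 114.1
T = 87.7 kN/m

T = 88 kN/m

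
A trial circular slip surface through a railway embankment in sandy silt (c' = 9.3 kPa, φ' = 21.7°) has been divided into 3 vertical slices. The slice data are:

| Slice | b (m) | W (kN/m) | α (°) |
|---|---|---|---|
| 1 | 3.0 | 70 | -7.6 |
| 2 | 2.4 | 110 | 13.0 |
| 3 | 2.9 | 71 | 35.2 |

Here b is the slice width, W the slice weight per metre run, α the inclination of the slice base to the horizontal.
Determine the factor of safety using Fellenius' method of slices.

FS = 3.14

Ordinary method of slices: FS = Σ[c'·Δl_i + (W_i cosα_i)·tanφ'] / Σ W_i sinα_i, with Δl_i = b_i / cosα_i.
Slice 1: Δl = 3.0/cos(-7.6°) = 3.027 m; N'_1 = 70·cos(-7.6°) = 69.4; c'Δl = 28.15; W sinα = -9.3
Slice 2: Δl = 2.4/cos13.0° = 2.463 m; N'_2 = 110·cos13.0° = 107.2; c'Δl = 22.91; W sinα = 24.7
Slice 3: Δl = 2.9/cos35.2° = 3.549 m; N'_3 = 71·cos35.2° = 58.0; c'Δl = 33.01; W sinα = 40.9
Σc'Δl = 84.1 kN/m; ΣN' = 234.6 kN/m; ΣW sinα = 56.4 kN/m
Resisting = 84.1 + 234.6·tan21.7° = 84.1 + 93.4 = 177.4 kN/m
FS = 177.4 / 56.4 = 3.145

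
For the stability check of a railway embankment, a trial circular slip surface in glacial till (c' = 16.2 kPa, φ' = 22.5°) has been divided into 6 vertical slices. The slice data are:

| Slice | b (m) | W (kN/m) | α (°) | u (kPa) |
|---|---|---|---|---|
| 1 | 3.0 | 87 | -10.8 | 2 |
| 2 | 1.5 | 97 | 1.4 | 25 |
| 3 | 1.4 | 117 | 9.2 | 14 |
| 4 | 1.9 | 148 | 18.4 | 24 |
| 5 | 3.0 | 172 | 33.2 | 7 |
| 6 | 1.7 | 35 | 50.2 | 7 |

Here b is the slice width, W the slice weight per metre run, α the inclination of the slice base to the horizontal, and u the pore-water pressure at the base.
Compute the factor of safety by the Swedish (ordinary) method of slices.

Ordinary method of slices: FS = Σ[c'·Δl_i + (W_i cosα_i − u_i·Δl_i)·tanφ'] / Σ W_i sinα_i, with Δl_i = b_i / cosα_i.
Slice 1: Δl = 3.0/cos(-10.8°) = 3.054 m; N'_1 = 87·cos(-10.8°) − 2·3.054 = 79.4; c'Δl = 49.48; W sinα = -16.3
Slice 2: Δl = 1.5/cos1.4° = 1.500 m; N'_2 = 97·cos1.4° − 25·1.500 = 59.5; c'Δl = 24.31; W sinα = 2.4
Slice 3: Δl = 1.4/cos9.2° = 1.418 m; N'_3 = 117·cos9.2° − 14·1.418 = 95.6; c'Δl = 22.98; W sinα = 18.7
Slice 4: Δl = 1.9/cos18.4° = 2.002 m; N'_4 = 148·cos18.4° − 24·2.002 = 92.4; c'Δl = 32.44; W sinα = 46.7
Slice 5: Δl = 3.0/cos33.2° = 3.585 m; N'_5 = 172·cos33.2° − 7·3.585 = 118.8; c'Δl = 58.08; W sinα = 94.2
Slice 6: Δl = 1.7/cos50.2° = 2.656 m; N'_6 = 35·cos50.2° − 7·2.656 = 3.8; c'Δl = 43.02; W sinα = 26.9
Σc'Δl = 230.3 kN/m; ΣN' = 449.5 kN/m; ΣW sinα = 172.6 kN/m
Resisting = 230.3 + 449.5·tan22.5° = 230.3 + 186.2 = 416.5 kN/m
FS = 416.5 / 172.6 = 2.414

FS = 2.41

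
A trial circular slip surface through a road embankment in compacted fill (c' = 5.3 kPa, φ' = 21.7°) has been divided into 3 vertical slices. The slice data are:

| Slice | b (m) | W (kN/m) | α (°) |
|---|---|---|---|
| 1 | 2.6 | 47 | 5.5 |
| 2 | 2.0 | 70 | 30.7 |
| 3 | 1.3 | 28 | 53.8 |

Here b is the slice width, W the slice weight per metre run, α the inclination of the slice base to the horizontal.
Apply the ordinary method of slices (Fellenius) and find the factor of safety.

Ordinary method of slices: FS = Σ[c'·Δl_i + (W_i cosα_i)·tanφ'] / Σ W_i sinα_i, with Δl_i = b_i / cosα_i.
Slice 1: Δl = 2.6/cos5.5° = 2.612 m; N'_1 = 47·cos5.5° = 46.8; c'Δl = 13.84; W sinα = 4.5
Slice 2: Δl = 2.0/cos30.7° = 2.326 m; N'_2 = 70·cos30.7° = 60.2; c'Δl = 12.33; W sinα = 35.7
Slice 3: Δl = 1.3/cos53.8° = 2.201 m; N'_3 = 28·cos53.8° = 16.5; c'Δl = 11.67; W sinα = 22.6
Σc'Δl = 37.8 kN/m; ΣN' = 123.5 kN/m; ΣW sinα = 62.8 kN/m
Resisting = 37.8 + 123.5·tan21.7° = 37.8 + 49.2 = 87.0 kN/m
FS = 87.0 / 62.8 = 1.384

FS = 1.38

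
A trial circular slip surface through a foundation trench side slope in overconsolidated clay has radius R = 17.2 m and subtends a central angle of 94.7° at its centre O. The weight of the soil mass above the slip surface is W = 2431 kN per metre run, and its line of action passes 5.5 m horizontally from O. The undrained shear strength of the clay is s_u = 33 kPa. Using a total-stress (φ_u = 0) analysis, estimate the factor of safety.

FS = 1.21

Taking moments about the centre O, the resisting moment is provided by the undrained shear strength acting along the arc:
Arc length L_a = R·θ = 17.2·(94.7°·π/180) = 17.2·1.6528 = 28.43 m
M_R = s_u·L_a·R = 33·28.43·17.2 = 16136.1 kN·m/m
M_D = W·d = 2431·5.5 = 13370.5 kN·m/m
FS = M_R / M_D = 16136.1 / 13370.5 = 1.207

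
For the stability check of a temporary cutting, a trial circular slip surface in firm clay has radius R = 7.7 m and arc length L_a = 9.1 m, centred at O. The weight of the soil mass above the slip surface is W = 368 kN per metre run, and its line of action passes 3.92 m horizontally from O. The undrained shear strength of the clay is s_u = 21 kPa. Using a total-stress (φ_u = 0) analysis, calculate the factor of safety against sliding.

FS = 1.02

Taking moments about the centre O, the resisting moment is provided by the undrained shear strength acting along the arc:
M_R = s_u·L_a·R = 21·9.10·7.7 = 1471.5 kN·m/m
M_D = W·d = 368·3.92 = 1442.6 kN·m/m
FS = M_R / M_D = 1471.5 / 1442.6 = 1.020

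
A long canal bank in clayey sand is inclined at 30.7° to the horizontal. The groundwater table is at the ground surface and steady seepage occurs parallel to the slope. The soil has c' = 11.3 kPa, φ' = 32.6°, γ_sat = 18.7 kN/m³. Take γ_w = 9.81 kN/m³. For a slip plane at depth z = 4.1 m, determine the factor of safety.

With seepage parallel to the slope and the water table at the surface, the effective normal stress on the slip plane uses the buoyant unit weight γ' = γ_sat − γ_w while the driving shear stress uses γ_sat:
FS = [c' + γ' z cos²β tanφ'] / [γ_sat z sinβ cosβ]
γ' = 18.7 − 9.81 = 8.89 kN/m³
Numerator = 11.3 + 8.89·4.1·cos²30.7°·tan32.6° = 11.3 + 8.89·4.1·0.7393·0.6395 = 28.534 kPa
Denominator = 18.7·4.1·sin30.7°·cos30.7° = 18.7·4.1·0.5105·0.8599 = 33.657 kPa
FS = 28.534 / 33.657 = 0.848

FS = 0.85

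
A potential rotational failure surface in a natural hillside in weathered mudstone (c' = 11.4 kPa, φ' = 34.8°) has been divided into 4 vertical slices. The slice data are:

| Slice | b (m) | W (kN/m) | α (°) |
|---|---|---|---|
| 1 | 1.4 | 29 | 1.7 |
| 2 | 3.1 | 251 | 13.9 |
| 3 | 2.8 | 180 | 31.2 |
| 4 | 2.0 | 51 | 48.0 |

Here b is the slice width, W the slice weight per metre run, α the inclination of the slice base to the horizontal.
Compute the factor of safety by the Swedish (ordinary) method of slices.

FS = 2.31

Ordinary method of slices: FS = Σ[c'·Δl_i + (W_i cosα_i)·tanφ'] / Σ W_i sinα_i, with Δl_i = b_i / cosα_i.
Slice 1: Δl = 1.4/cos1.7° = 1.401 m; N'_1 = 29·cos1.7° = 29.0; c'Δl = 15.97; W sinα = 0.9
Slice 2: Δl = 3.1/cos13.9° = 3.194 m; N'_2 = 251·cos13.9° = 243.6; c'Δl = 36.41; W sinα = 60.3
Slice 3: Δl = 2.8/cos31.2° = 3.273 m; N'_3 = 180·cos31.2° = 154.0; c'Δl = 37.32; W sinα = 93.2
Slice 4: Δl = 2.0/cos48.0° = 2.989 m; N'_4 = 51·cos48.0° = 34.1; c'Δl = 34.07; W sinα = 37.9
Σc'Δl = 123.8 kN/m; ΣN' = 460.7 kN/m; ΣW sinα = 192.3 kN/m
Resisting = 123.8 + 460.7·tan34.8° = 123.8 + 320.2 = 444.0 kN/m
FS = 444.0 / 192.3 = 2.309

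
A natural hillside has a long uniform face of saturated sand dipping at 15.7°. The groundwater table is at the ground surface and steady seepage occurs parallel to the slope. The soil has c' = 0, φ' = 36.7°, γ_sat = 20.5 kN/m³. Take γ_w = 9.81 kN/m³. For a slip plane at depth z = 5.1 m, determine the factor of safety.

FS = 1.38

With seepage parallel to the slope and the water table at the surface, the effective normal stress on the slip plane uses the buoyant unit weight γ' = γ_sat − γ_w while the driving shear stress uses γ_sat:
FS = [c' + γ' z cos²β tanφ'] / [γ_sat z sinβ cosβ]
(For c' = 0 this reduces to FS = (γ'/γ_sat)·tanφ'/tanβ.)
γ' = 20.5 − 9.81 = 10.69 kN/m³
Numerator = 0.0 + 10.69·5.1·cos²15.7°·tan36.7° = 0.0 + 10.69·5.1·0.9268·0.7454 = 37.662 kPa
Denominator = 20.5·5.1·sin15.7°·cos15.7° = 20.5·5.1·0.2706·0.9627 = 27.236 kPa
FS = 37.662 / 27.236 = 1.383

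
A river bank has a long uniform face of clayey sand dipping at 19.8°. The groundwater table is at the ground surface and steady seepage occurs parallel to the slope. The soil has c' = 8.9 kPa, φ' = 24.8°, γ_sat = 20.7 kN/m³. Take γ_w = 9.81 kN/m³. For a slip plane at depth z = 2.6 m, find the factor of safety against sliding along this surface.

FS = 1.19

With seepage parallel to the slope and the water table at the surface, the effective normal stress on the slip plane uses the buoyant unit weight γ' = γ_sat − γ_w while the driving shear stress uses γ_sat:
FS = [c' + γ' z cos²β tanφ'] / [γ_sat z sinβ cosβ]
γ' = 20.7 − 9.81 = 10.89 kN/m³
Numerator = 8.9 + 10.89·2.6·cos²19.8°·tan24.8° = 8.9 + 10.89·2.6·0.8853·0.4621 = 20.482 kPa
Denominator = 20.7·2.6·sin19.8°·cos19.8° = 20.7·2.6·0.3387·0.9409 = 17.153 kPa
FS = 20.482 / 17.153 = 1.194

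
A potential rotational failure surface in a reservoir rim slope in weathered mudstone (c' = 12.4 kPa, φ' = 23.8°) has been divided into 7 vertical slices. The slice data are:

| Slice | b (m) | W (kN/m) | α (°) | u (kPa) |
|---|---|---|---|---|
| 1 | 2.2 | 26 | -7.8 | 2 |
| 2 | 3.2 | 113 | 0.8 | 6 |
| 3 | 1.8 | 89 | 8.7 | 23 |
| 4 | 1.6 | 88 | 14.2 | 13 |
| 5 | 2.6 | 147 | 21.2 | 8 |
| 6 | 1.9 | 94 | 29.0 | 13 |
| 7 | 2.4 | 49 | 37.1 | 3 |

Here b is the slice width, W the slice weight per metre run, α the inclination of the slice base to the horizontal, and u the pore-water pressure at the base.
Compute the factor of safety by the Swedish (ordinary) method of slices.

FS = 2.45

Ordinary method of slices: FS = Σ[c'·Δl_i + (W_i cosα_i − u_i·Δl_i)·tanφ'] / Σ W_i sinα_i, with Δl_i = b_i / cosα_i.
Slice 1: Δl = 2.2/cos(-7.8°) = 2.221 m; N'_1 = 26·cos(-7.8°) − 2·2.221 = 21.3; c'Δl = 27.53; W sinα = -3.5
Slice 2: Δl = 3.2/cos0.8° = 3.200 m; N'_2 = 113·cos0.8° − 6·3.200 = 93.8; c'Δl = 39.68; W sinα = 1.6
Slice 3: Δl = 1.8/cos8.7° = 1.821 m; N'_3 = 89·cos8.7° − 23·1.821 = 46.1; c'Δl = 22.58; W sinα = 13.5
Slice 4: Δl = 1.6/cos14.2° = 1.650 m; N'_4 = 88·cos14.2° − 13·1.650 = 63.9; c'Δl = 20.47; W sinα = 21.6
Slice 5: Δl = 2.6/cos21.2° = 2.789 m; N'_5 = 147·cos21.2° − 8·2.789 = 114.7; c'Δl = 34.58; W sinα = 53.2
Slice 6: Δl = 1.9/cos29.0° = 2.172 m; N'_6 = 94·cos29.0° − 13·2.172 = 54.0; c'Δl = 26.94; W sinα = 45.6
Slice 7: Δl = 2.4/cos37.1° = 3.009 m; N'_7 = 49·cos37.1° − 3·3.009 = 30.1; c'Δl = 37.31; W sinα = 29.6
Σc'Δl = 209.1 kN/m; ΣN' = 423.8 kN/m; ΣW sinα = 161.4 kN/m
Resisting = 209.1 + 423.8·tan23.8° = 209.1 + 186.9 = 396.0 kN/m
FS = 396.0 / 161.4 = 2.454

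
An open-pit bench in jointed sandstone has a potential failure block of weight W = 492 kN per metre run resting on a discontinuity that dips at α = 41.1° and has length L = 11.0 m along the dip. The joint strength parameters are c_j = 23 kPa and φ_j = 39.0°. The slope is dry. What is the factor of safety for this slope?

Resolving the block weight along and normal to the plane and applying the Mohr–Coulomb strength on the joint:
N' = W cosα = 492·cos41.1° = 370.8 kN/m
Driving force T = W sinα = 492·sin41.1° = 323.4 kN/m
Resisting force R = c_j·L + N'·tanφ_j = 23·11.0 + 370.8·tan39.0° = 253.0 + 300.2 = 553.2 kN/m
FS = R / T = 553.2 / 323.4 = 1.711

FS = 1.71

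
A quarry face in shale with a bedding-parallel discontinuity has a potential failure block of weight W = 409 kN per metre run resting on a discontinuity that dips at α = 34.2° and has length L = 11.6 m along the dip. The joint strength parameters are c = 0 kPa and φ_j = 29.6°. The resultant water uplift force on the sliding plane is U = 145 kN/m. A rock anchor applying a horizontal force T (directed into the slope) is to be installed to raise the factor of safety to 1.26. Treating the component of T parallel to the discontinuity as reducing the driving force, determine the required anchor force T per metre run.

Resolving forces along and normal to the sliding plane, with the horizontal anchor force T adding T·sinα to the effective normal force and T·cosα acting up the plane against the driving force:
FS = [cL + (W cosα − U + T sinα) tanφ_j] / [W sinα − T cosα]
Without the anchor: N' = 193.3 kN/m, driving T_d = 229.9 kN/m, resisting R = 0·11.6 + 193.3·tan29.6° = 109.8 kN/m, FS = 0.48.
Setting FS = 1.26 and solving for T:
1.26·(229.9 − T cos34.2°) = 109.8 + T sin34.2°·tan29.6°
T·(sin34.2°·tan29.6° + 1.26·cos34.2°) = 1.26·229.9 − 109.8
T·(0.5621·0.5681 + 1.26·0.8271) = 289.7 − 109.8 = 179.9
T·1.3614 = 179.9
T = 132.1 kN/m

T = 132 kN/m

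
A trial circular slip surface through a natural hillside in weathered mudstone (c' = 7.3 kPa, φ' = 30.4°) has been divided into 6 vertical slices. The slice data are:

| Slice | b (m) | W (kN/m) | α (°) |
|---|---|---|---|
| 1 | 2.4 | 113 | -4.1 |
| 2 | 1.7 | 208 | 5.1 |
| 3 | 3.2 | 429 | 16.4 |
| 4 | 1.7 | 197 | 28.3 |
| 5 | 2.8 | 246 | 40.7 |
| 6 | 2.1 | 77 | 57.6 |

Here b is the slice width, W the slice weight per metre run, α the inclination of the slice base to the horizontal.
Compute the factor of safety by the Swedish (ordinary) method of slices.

FS = 1.75

Ordinary method of slices: FS = Σ[c'·Δl_i + (W_i cosα_i)·tanφ'] / Σ W_i sinα_i, with Δl_i = b_i / cosα_i.
Slice 1: Δl = 2.4/cos(-4.1°) = 2.406 m; N'_1 = 113·cos(-4.1°) = 112.7; c'Δl = 17.56; W sinα = -8.1
Slice 2: Δl = 1.7/cos5.1° = 1.707 m; N'_2 = 208·cos5.1° = 207.2; c'Δl = 12.46; W sinα = 18.5
Slice 3: Δl = 3.2/cos16.4° = 3.336 m; N'_3 = 429·cos16.4° = 411.5; c'Δl = 24.35; W sinα = 121.1
Slice 4: Δl = 1.7/cos28.3° = 1.931 m; N'_4 = 197·cos28.3° = 173.5; c'Δl = 14.09; W sinα = 93.4
Slice 5: Δl = 2.8/cos40.7° = 3.693 m; N'_5 = 246·cos40.7° = 186.5; c'Δl = 26.96; W sinα = 160.4
Slice 6: Δl = 2.1/cos57.6° = 3.919 m; N'_6 = 77·cos57.6° = 41.3; c'Δl = 28.61; W sinα = 65.0
Σc'Δl = 124.0 kN/m; ΣN' = 1132.6 kN/m; ΣW sinα = 450.4 kN/m
Resisting = 124.0 + 1132.6·tan30.4° = 124.0 + 664.5 = 788.6 kN/m
FS = 788.6 / 450.4 = 1.751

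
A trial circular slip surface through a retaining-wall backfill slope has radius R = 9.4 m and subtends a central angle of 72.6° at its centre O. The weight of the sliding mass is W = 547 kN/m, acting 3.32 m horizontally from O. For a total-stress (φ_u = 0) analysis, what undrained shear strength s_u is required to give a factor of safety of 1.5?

FS = s_u·L_a·R / (W·d), so s_u = FS·W·d / (L_a·R).
Arc length L_a = R·θ = 9.4·(72.6°·π/180) = 9.4·1.2671 = 11.91 m
s_u = 1.5·547·3.32 / (11.91·9.4) = 2724.1 / 111.96 = 24.33 kPa

s_u = 24.3 kPa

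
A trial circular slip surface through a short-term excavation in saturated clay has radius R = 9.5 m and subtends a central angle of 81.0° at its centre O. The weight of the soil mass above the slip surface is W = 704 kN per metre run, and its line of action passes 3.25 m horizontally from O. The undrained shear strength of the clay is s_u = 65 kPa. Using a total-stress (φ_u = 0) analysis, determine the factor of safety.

FS = 3.62

Taking moments about the centre O, the resisting moment is provided by the undrained shear strength acting along the arc:
Arc length L_a = R·θ = 9.5·(81.0°·π/180) = 9.5·1.4137 = 13.43 m
M_R = s_u·L_a·R = 65·13.43·9.5 = 8293.2 kN·m/m
M_D = W·d = 704·3.25 = 2288.0 kN·m/m
FS = M_R / M_D = 8293.2 / 2288.0 = 3.625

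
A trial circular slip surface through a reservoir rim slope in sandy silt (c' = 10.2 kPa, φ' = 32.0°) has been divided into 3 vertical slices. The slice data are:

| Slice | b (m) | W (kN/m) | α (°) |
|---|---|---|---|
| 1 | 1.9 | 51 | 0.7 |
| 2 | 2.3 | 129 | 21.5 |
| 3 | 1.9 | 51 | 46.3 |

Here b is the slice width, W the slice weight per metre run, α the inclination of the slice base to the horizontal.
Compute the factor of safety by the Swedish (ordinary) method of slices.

Ordinary method of slices: FS = Σ[c'·Δl_i + (W_i cosα_i)·tanφ'] / Σ W_i sinα_i, with Δl_i = b_i / cosα_i.
Slice 1: Δl = 1.9/cos0.7° = 1.900 m; N'_1 = 51·cos0.7° = 51.0; c'Δl = 19.38; W sinα = 0.6
Slice 2: Δl = 2.3/cos21.5° = 2.472 m; N'_2 = 129·cos21.5° = 120.0; c'Δl = 25.21; W sinα = 47.3
Slice 3: Δl = 1.9/cos46.3° = 2.750 m; N'_3 = 51·cos46.3° = 35.2; c'Δl = 28.05; W sinα = 36.9
Σc'Δl = 72.6 kN/m; ΣN' = 206.3 kN/m; ΣW sinα = 84.8 kN/m
Resisting = 72.6 + 206.3·tan32.0° = 72.6 + 128.9 = 201.5 kN/m
FS = 201.5 / 84.8 = 2.377

FS = 2.38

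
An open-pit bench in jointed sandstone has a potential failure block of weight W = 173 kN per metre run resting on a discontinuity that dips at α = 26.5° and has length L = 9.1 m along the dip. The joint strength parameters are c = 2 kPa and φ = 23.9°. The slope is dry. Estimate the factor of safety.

Resolving the block weight along and normal to the plane and applying the Mohr–Coulomb strength on the joint:
N' = W cosα = 173·cos26.5° = 154.8 kN/m
Driving force T = W sinα = 173·sin26.5° = 77.2 kN/m
Resisting force R = c·L + N'·tanφ = 2·9.1 + 154.8·tan23.9° = 18.2 + 68.6 = 86.8 kN/m
FS = R / T = 86.8 / 77.2 = 1.125

FS = 1.12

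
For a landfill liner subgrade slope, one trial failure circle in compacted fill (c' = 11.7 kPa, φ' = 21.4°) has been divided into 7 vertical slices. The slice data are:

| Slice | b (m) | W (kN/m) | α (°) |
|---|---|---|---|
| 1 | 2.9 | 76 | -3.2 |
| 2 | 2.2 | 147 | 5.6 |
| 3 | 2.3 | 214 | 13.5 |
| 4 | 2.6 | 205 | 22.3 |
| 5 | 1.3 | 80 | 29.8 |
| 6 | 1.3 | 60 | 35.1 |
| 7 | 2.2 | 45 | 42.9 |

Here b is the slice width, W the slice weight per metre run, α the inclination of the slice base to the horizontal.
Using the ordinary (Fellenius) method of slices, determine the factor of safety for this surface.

Ordinary method of slices: FS = Σ[c'·Δl_i + (W_i cosα_i)·tanφ'] / Σ W_i sinα_i, with Δl_i = b_i / cosα_i.
Slice 1: Δl = 2.9/cos(-3.2°) = 2.905 m; N'_1 = 76·cos(-3.2°) = 75.9; c'Δl = 33.98; W sinα = -4.2
Slice 2: Δl = 2.2/cos5.6° = 2.211 m; N'_2 = 147·cos5.6° = 146.3; c'Δl = 25.86; W sinα = 14.3
Slice 3: Δl = 2.3/cos13.5° = 2.365 m; N'_3 = 214·cos13.5° = 208.1; c'Δl = 27.67; W sinα = 50.0
Slice 4: Δl = 2.6/cos22.3° = 2.810 m; N'_4 = 205·cos22.3° = 189.7; c'Δl = 32.88; W sinα = 77.8
Slice 5: Δl = 1.3/cos29.8° = 1.498 m; N'_5 = 80·cos29.8° = 69.4; c'Δl = 17.53; W sinα = 39.8
Slice 6: Δl = 1.3/cos35.1° = 1.589 m; N'_6 = 60·cos35.1° = 49.1; c'Δl = 18.59; W sinα = 34.5
Slice 7: Δl = 2.2/cos42.9° = 3.003 m; N'_7 = 45·cos42.9° = 33.0; c'Δl = 35.14; W sinα = 30.6
Σc'Δl = 191.7 kN/m; ΣN' = 771.4 kN/m; ΣW sinα = 242.7 kN/m
Resisting = 191.7 + 771.4·tan21.4° = 191.7 + 302.3 = 494.0 kN/m
FS = 494.0 / 242.7 = 2.035

FS = 2.03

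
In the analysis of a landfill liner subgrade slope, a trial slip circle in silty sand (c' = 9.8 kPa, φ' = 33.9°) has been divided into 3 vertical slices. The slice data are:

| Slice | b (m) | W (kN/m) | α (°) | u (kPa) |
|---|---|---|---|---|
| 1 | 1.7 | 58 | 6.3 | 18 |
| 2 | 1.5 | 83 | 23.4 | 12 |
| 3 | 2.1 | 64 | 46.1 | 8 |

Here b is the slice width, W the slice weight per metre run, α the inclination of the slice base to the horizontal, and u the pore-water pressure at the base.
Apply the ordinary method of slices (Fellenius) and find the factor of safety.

Ordinary method of slices: FS = Σ[c'·Δl_i + (W_i cosα_i − u_i·Δl_i)·tanφ'] / Σ W_i sinα_i, with Δl_i = b_i / cosα_i.
Slice 1: Δl = 1.7/cos6.3° = 1.710 m; N'_1 = 58·cos6.3° − 18·1.710 = 26.9; c'Δl = 16.76; W sinα = 6.4
Slice 2: Δl = 1.5/cos23.4° = 1.634 m; N'_2 = 83·cos23.4° − 12·1.634 = 56.6; c'Δl = 16.02; W sinα = 33.0
Slice 3: Δl = 2.1/cos46.1° = 3.029 m; N'_3 = 64·cos46.1° − 8·3.029 = 20.1; c'Δl = 29.68; W sinα = 46.1
Σc'Δl = 62.5 kN/m; ΣN' = 103.6 kN/m; ΣW sinα = 85.4 kN/m
Resisting = 62.5 + 103.6·tan33.9° = 62.5 + 69.6 = 132.1 kN/m
FS = 132.1 / 85.4 = 1.546

FS = 1.55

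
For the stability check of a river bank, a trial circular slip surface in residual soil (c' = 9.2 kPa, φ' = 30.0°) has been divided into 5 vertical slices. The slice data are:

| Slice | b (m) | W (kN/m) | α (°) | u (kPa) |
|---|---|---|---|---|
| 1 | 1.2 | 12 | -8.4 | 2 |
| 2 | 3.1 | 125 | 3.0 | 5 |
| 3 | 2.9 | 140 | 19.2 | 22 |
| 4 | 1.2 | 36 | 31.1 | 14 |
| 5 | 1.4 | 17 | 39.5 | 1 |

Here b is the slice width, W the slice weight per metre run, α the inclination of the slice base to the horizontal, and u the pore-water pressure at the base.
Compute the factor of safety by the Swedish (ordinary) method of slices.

Ordinary method of slices: FS = Σ[c'·Δl_i + (W_i cosα_i − u_i·Δl_i)·tanφ'] / Σ W_i sinα_i, with Δl_i = b_i / cosα_i.
Slice 1: Δl = 1.2/cos(-8.4°) = 1.213 m; N'_1 = 12·cos(-8.4°) − 2·1.213 = 9.4; c'Δl = 11.16; W sinα = -1.8
Slice 2: Δl = 3.1/cos3.0° = 3.104 m; N'_2 = 125·cos3.0° − 5·3.104 = 109.3; c'Δl = 28.56; W sinα = 6.5
Slice 3: Δl = 2.9/cos19.2° = 3.071 m; N'_3 = 140·cos19.2° − 22·3.071 = 64.7; c'Δl = 28.25; W sinα = 46.0
Slice 4: Δl = 1.2/cos31.1° = 1.401 m; N'_4 = 36·cos31.1° − 14·1.401 = 11.2; c'Δl = 12.89; W sinα = 18.6
Slice 5: Δl = 1.4/cos39.5° = 1.814 m; N'_5 = 17·cos39.5° − 1·1.814 = 11.3; c'Δl = 16.69; W sinα = 10.8
Σc'Δl = 97.6 kN/m; ΣN' = 205.9 kN/m; ΣW sinα = 80.2 kN/m
Resisting = 97.6 + 205.9·tan30.0° = 97.6 + 118.9 = 216.4 kN/m
FS = 216.4 / 80.2 = 2.697

FS = 2.70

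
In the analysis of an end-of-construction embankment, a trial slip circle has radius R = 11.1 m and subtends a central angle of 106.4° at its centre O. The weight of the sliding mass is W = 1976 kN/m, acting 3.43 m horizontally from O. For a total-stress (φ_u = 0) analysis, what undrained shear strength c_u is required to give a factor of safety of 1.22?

c_u = 36.1 kPa

FS = c_u·L_a·R / (W·d), so c_u = FS·W·d / (L_a·R).
Arc length L_a = R·θ = 11.1·(106.4°·π/180) = 11.1·1.8570 = 20.61 m
c_u = 1.22·1976·3.43 / (20.61·11.1) = 8268.8 / 228.80 = 36.14 kPa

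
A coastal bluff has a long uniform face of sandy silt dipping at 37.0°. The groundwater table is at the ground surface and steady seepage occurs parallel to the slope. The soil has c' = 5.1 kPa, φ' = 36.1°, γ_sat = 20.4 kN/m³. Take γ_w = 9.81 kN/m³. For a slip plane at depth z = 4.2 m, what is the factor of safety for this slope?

FS = 0.63

With seepage parallel to the slope and the water table at the surface, the effective normal stress on the slip plane uses the buoyant unit weight γ' = γ_sat − γ_w while the driving shear stress uses γ_sat:
FS = [c' + γ' z cos²β tanφ'] / [γ_sat z sinβ cosβ]
γ' = 20.4 − 9.81 = 10.59 kN/m³
Numerator = 5.1 + 10.59·4.2·cos²37.0°·tan36.1° = 5.1 + 10.59·4.2·0.6378·0.7292 = 25.787 kPa
Denominator = 20.4·4.2·sin37.0°·cos37.0° = 20.4·4.2·0.6018·0.7986 = 41.180 kPa
FS = 25.787 / 41.180 = 0.626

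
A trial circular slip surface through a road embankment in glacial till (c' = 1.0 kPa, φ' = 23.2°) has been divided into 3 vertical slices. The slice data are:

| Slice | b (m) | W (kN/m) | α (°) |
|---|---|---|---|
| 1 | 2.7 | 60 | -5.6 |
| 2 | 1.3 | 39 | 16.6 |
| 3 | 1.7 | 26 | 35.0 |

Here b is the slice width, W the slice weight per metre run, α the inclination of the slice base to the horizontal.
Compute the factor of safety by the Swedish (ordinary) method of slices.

Ordinary method of slices: FS = Σ[c'·Δl_i + (W_i cosα_i)·tanφ'] / Σ W_i sinα_i, with Δl_i = b_i / cosα_i.
Slice 1: Δl = 2.7/cos(-5.6°) = 2.713 m; N'_1 = 60·cos(-5.6°) = 59.7; c'Δl = 2.71; W sinα = -5.9
Slice 2: Δl = 1.3/cos16.6° = 1.357 m; N'_2 = 39·cos16.6° = 37.4; c'Δl = 1.36; W sinα = 11.1
Slice 3: Δl = 1.7/cos35.0° = 2.075 m; N'_3 = 26·cos35.0° = 21.3; c'Δl = 2.08; W sinα = 14.9
Σc'Δl = 6.1 kN/m; ΣN' = 118.4 kN/m; ΣW sinα = 20.2 kN/m
Resisting = 6.1 + 118.4·tan23.2° = 6.1 + 50.7 = 56.9 kN/m
FS = 56.9 / 20.2 = 2.816

FS = 2.82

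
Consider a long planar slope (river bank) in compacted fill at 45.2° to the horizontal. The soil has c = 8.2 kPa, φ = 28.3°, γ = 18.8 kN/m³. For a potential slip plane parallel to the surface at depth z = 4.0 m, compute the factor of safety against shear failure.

For an infinite slope with a slip plane parallel to the surface (no pore pressure): FS = [c + γz cos²β tanφ] / [γz sinβ cosβ].
γz = 18.8·4.0 = 75.20 kN/m²
Numerator = 8.2 + 75.20·cos²45.2°·tan28.3° = 8.2 + 75.20·0.4965·0.5384 = 28.304 kPa
Denominator = 75.20·sin45.2°·cos45.2° = 75.20·0.7096·0.7046 = 37.599 kPa
FS = 28.304 / 37.599 = 0.753

FS = 0.75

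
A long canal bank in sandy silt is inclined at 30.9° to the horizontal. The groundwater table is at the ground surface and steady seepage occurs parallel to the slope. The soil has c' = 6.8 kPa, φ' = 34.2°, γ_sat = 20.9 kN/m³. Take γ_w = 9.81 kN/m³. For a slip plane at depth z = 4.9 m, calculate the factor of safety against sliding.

FS = 0.75

With seepage parallel to the slope and the water table at the surface, the effective normal stress on the slip plane uses the buoyant unit weight γ' = γ_sat − γ_w while the driving shear stress uses γ_sat:
FS = [c' + γ' z cos²β tanφ'] / [γ_sat z sinβ cosβ]
γ' = 20.9 − 9.81 = 11.09 kN/m³
Numerator = 6.8 + 11.09·4.9·cos²30.9°·tan34.2° = 6.8 + 11.09·4.9·0.7363·0.6796 = 33.991 kPa
Denominator = 20.9·4.9·sin30.9°·cos30.9° = 20.9·4.9·0.5135·0.8581 = 45.127 kPa
FS = 33.991 / 45.127 = 0.753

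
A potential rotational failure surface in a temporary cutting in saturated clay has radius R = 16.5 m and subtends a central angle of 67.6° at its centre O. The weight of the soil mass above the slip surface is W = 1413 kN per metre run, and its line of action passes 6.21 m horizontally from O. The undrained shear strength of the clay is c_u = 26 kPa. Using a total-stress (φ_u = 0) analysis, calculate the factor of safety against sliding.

Taking moments about the centre O, the resisting moment is provided by the undrained shear strength acting along the arc:
Arc length L_a = R·θ = 16.5·(67.6°·π/180) = 16.5·1.1798 = 19.47 m
M_R = c_u·L_a·R = 26·19.47·16.5 = 8351.5 kN·m/m
M_D = W·d = 1413·6.21 = 8774.7 kN·m/m
FS = M_R / M_D = 8351.5 / 8774.7 = 0.952

FS = 0.95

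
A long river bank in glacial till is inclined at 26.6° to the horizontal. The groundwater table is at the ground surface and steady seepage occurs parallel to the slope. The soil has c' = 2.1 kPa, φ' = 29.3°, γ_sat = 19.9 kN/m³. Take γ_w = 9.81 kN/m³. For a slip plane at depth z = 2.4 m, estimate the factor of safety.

FS = 0.68

With seepage parallel to the slope and the water table at the surface, the effective normal stress on the slip plane uses the buoyant unit weight γ' = γ_sat − γ_w while the driving shear stress uses γ_sat:
FS = [c' + γ' z cos²β tanφ'] / [γ_sat z sinβ cosβ]
γ' = 19.9 − 9.81 = 10.09 kN/m³
Numerator = 2.1 + 10.09·2.4·cos²26.6°·tan29.3° = 2.1 + 10.09·2.4·0.7995·0.5612 = 12.965 kPa
Denominator = 19.9·2.4·sin26.6°·cos26.6° = 19.9·2.4·0.4478·0.8942 = 19.121 kPa
FS = 12.965 / 19.121 = 0.678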